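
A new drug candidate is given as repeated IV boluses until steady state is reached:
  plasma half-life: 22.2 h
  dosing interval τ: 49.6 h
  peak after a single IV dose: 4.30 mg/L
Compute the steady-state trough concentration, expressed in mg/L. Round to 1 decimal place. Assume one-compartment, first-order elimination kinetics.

k = ln2 / t½ = 0.693147 / 22.2 = 0.03122 h⁻¹
e^(−kτ) = e^(−0.03122 × 49.6) = 0.2126
Accumulation ratio R = 1 / (1 − e^(−kτ)) = 1 / (1 − 0.2126) = 1.270
Steady-state trough = C₀ × R × e^(−kτ) = 4.30 × 1.270 × 0.2126 = 1.161 mg/L

1.2 mg/L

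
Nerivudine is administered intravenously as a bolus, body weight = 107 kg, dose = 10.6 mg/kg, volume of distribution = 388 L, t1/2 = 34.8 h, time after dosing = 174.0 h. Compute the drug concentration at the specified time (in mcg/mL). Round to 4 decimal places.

Total dose = 10.6 × 107 = 1134 mg
C₀ = Dose / Vd = 1134 / 388 = 2.923 mg/L
k = ln2 / t½ = 0.693147 / 34.8 = 0.01992 h⁻¹
t / t½ = 174.0 / 34.8 = 5 half-lives
C = C₀ × (1/2)^5 = 2.923 × 0.03125 = 0.09134 mg/L
(0.09134 mg/L = 0.09134 mcg/mL)

0.0913 mcg/mL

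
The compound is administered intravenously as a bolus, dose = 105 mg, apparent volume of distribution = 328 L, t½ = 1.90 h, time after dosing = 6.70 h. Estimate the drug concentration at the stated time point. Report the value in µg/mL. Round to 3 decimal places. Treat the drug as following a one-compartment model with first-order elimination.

0.028 µg/mL

C₀ = Dose / Vd = 105.0 / 328 = 0.3201 mg/L
k = ln2 / t½ = 0.693147 / 1.90 = 0.3648 h⁻¹
C = C₀ · e^(−k·t) = 0.3201 × e^(−0.3648 × 6.70)
  = 0.3201 × 0.08680 = 0.02778 mg/L
(0.02778 mg/L = 0.02778 µg/mL)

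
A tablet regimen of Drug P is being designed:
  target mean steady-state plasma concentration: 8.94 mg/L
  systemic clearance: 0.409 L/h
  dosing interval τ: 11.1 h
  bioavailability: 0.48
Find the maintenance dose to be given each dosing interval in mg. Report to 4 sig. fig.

At steady state, F × (Dose/τ) = Css × CL.
Dose = Css × CL × τ / F = 8.94 × 0.4090 × 11.1 / 0.48 = 84.56 mg

84.56 mg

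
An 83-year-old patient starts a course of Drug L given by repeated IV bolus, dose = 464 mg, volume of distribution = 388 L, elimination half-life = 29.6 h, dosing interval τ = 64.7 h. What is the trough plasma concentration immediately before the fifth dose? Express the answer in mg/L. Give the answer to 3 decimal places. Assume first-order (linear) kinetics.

0.336 mg/L

C₀ per dose = Dose / Vd = 464 / 388 = 1.196 mg/L
k = ln2 / t½ = 0.693147 / 29.6 = 0.02342 h⁻¹
Fraction remaining after one interval: r = e^(−kτ) = e^(−0.02342 × 64.7) = 0.2197
Before dose 5, 4 doses have been given (aged 1τ, 2τ, 3τ, 4τ).
C_trough = C₀ × (r + r² + … + r^4) = C₀ × r(1−r^4)/(1−r)
        = 1.196 × 0.2197 × (1 − 0.002330) / (1 − 0.2197) = 0.3360 mg/L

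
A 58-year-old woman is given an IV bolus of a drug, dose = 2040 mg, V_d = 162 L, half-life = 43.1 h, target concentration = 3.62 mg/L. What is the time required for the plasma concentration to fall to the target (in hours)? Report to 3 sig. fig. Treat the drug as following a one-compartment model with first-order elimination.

77.5 h

C₀ = Dose / Vd = 2040 / 162 = 12.59 mg/L
k = ln2 / t½ = 0.693147 / 43.1 = 0.01608 h⁻¹
t = ln(C₀ / C) / k = ln(12.59 / 3.62) / 0.01608
  = ln(3.478) / 0.01608 = 1.246 / 0.01608 = 77.49 h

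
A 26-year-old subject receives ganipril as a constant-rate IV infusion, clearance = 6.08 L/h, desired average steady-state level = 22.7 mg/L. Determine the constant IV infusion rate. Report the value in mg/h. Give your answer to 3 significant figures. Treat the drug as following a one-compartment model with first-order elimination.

At steady state, infusion rate R₀ = Css × CL = 22.7 × 6.080 = 138.0 mg/h

138 mg/h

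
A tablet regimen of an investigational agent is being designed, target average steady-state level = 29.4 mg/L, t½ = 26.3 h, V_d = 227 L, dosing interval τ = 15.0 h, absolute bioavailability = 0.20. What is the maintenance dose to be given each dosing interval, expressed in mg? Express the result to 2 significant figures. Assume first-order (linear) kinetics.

13000 mg

k = ln2 / t½ = 0.693147 / 26.3 = 0.02636 h⁻¹
CL = k × Vd = 0.02636 × 227 = 5.984 L/h
At steady state, F × (Dose/τ) = Css × CL.
Dose = Css × CL × τ / F = 29.4 × 5.984 × 15.0 / 0.20 = 13190 mg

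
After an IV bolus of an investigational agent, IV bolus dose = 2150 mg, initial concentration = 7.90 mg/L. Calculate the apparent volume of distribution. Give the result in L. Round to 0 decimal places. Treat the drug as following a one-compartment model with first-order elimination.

272 L

Vd = Dose / C₀ = 2150 / 7.90 = 272.2 L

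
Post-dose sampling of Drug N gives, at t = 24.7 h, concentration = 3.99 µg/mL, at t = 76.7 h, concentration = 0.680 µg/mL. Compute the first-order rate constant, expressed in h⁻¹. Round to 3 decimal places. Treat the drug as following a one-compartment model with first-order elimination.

0.034 h⁻¹

k = ln(C₁/C₂) / (t₂ − t₁) = ln(3.99/0.680) / (76.7 − 24.7)
  = 1.769 / 52.00 = 0.03402 h⁻¹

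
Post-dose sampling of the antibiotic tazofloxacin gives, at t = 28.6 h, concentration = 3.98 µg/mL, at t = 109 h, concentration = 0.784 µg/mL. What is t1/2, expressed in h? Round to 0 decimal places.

k = ln(C₁/C₂) / (t₂ − t₁) = ln(3.98/0.784) / (109 − 28.6)
  = 1.625 / 80.40 = 0.02021 h⁻¹
t½ = ln2 / k = 0.693147 / 0.02021 = 34.30 h

34 h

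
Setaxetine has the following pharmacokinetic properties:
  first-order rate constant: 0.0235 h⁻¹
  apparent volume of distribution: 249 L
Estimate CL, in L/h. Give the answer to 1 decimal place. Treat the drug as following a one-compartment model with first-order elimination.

CL = k × Vd = 0.0235 × 249 = 5.852 L/h

5.9 L/h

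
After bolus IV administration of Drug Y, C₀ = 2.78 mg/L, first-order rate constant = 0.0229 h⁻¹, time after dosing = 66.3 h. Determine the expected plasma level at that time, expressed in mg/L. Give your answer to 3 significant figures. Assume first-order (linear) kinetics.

0.609 mg/L

C = C₀ · e^(−k·t) = 2.780 × e^(−0.02290 × 66.3)
  = 2.780 × 0.2191 = 0.6091 mg/L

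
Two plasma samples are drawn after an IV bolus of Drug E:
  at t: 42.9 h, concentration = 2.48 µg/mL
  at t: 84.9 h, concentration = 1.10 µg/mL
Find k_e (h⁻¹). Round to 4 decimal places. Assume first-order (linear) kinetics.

k = ln(C₁/C₂) / (t₂ − t₁) = ln(2.48/1.10) / (84.9 − 42.9)
  = 0.8129 / 42.00 = 0.01935 h⁻¹

0.0194 h⁻¹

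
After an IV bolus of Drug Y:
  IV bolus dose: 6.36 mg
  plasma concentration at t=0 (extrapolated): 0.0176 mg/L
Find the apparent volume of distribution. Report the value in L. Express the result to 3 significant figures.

Vd = Dose / C₀ = 6.360 / 0.0176 = 361.4 L

361 L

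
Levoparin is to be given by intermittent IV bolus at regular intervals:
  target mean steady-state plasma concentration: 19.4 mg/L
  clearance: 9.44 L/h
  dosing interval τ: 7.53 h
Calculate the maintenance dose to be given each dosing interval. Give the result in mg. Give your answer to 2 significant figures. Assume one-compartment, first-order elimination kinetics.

At steady state, Dose/τ = Css × CL.
Dose = Css × CL × τ = 19.4 × 9.440 × 7.53 = 1379 mg

1400 mg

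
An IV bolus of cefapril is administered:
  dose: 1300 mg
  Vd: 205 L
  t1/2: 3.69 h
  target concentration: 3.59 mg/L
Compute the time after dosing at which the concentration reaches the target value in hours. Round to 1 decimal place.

C₀ = Dose / Vd = 1300 / 205 = 6.341 mg/L
k = ln2 / t½ = 0.693147 / 3.69 = 0.1878 h⁻¹
t = ln(C₀ / C) / k = ln(6.341 / 3.59) / 0.1878
  = ln(1.766) / 0.1878 = 0.5687 / 0.1878 = 3.028 h

3.0 h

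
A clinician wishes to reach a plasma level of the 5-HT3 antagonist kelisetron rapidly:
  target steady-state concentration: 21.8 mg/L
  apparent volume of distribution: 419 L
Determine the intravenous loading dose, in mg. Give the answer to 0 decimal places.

9134 mg

LD = Css × Vd = 21.8 × 419 = 9134 mg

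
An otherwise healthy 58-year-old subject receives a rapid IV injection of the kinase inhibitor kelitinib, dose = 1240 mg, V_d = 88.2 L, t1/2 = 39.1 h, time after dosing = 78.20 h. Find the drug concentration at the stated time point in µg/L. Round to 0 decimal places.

C₀ = Dose / Vd = 1240 / 88.2 = 14.06 mg/L
k = ln2 / t½ = 0.693147 / 39.1 = 0.01773 h⁻¹
t / t½ = 78.20 / 39.1 = 2 half-lives
C = C₀ × (1/2)^2 = 14.06 × 0.2500 = 3.515 mg/L
Convert: 3.515 mg/L × 1000 = 3515 µg/L

3515 µg/L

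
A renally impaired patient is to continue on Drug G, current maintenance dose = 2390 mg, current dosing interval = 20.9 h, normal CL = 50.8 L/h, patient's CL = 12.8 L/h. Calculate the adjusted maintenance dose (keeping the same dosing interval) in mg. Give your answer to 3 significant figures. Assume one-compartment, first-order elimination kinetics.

602 mg

To keep the same average steady-state level, dosing rate must scale with clearance.
CL ratio = 12.8 / 50.8 = 0.2520
New dose (same interval) = 2390 × 0.2520 = 602.3 mg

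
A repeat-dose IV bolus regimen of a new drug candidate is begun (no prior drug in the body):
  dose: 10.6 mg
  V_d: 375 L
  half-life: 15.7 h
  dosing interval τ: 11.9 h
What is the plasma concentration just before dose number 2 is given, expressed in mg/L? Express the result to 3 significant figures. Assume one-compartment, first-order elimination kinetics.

C₀ per dose = Dose / Vd = 10.6 / 375 = 0.02827 mg/L
k = ln2 / t½ = 0.693147 / 15.7 = 0.04415 h⁻¹
Fraction remaining after one interval: r = e^(−kτ) = e^(−0.04415 × 11.9) = 0.5913
Before dose 2, 1 dose has been given (aged 1τ).
C_trough = C₀ × r = 0.02827 × 0.5913 = 0.01672 mg/L

0.0167 mg/L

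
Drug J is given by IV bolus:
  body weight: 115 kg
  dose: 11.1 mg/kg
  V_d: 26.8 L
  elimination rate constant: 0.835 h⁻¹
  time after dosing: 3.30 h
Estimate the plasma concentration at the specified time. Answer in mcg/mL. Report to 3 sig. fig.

Total dose = 11.1 × 115 = 1277 mg
C₀ = Dose / Vd = 1277 / 26.8 = 47.65 mg/L
C = C₀ · e^(−k·t) = 47.65 × e^(−0.8350 × 3.30)
  = 47.65 × 0.06358 = 3.030 mg/L
(3.030 mg/L = 3.030 mcg/mL)

3.03 mcg/mL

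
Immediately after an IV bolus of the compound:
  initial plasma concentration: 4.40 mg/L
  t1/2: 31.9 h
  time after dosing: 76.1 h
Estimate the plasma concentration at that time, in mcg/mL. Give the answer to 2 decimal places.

0.84 mcg/mL

k = ln2 / t½ = 0.693147 / 31.9 = 0.02173 h⁻¹
C = C₀ · e^(−k·t) = 4.400 × e^(−0.02173 × 76.1)
  = 4.400 × 0.1913 = 0.8417 mg/L
(0.8417 mg/L = 0.8417 mcg/mL)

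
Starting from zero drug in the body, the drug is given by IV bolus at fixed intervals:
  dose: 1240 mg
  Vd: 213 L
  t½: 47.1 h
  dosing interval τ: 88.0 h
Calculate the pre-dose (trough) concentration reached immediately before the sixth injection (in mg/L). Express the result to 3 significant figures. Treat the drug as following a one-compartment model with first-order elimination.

C₀ per dose = Dose / Vd = 1240 / 213 = 5.822 mg/L
k = ln2 / t½ = 0.693147 / 47.1 = 0.01472 h⁻¹
Fraction remaining after one interval: r = e^(−kτ) = e^(−0.01472 × 88.0) = 0.2738
Before dose 6, 5 doses have been given (aged 1τ, 2τ, 3τ, 4τ, 5τ).
C_trough = C₀ × (r + r² + … + r^5) = C₀ × r(1−r^5)/(1−r)
        = 5.822 × 0.2738 × (1 − 0.001539) / (1 − 0.2738) = 2.192 mg/L

2.19 mg/L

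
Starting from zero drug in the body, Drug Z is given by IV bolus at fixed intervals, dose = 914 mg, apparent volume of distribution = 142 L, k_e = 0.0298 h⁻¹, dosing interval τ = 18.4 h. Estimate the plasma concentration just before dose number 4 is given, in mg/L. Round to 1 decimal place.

7.1 mg/L

C₀ per dose = Dose / Vd = 914 / 142 = 6.437 mg/L
Fraction remaining after one interval: r = e^(−kτ) = e^(−0.02980 × 18.4) = 0.5779
Before dose 4, 3 doses have been given (aged 1τ, 2τ, 3τ).
C_trough = C₀ × (r + r² + … + r^3) = C₀ × r(1−r^3)/(1−r)
        = 6.437 × 0.5779 × (1 − 0.1930) / (1 − 0.5779) = 7.112 mg/L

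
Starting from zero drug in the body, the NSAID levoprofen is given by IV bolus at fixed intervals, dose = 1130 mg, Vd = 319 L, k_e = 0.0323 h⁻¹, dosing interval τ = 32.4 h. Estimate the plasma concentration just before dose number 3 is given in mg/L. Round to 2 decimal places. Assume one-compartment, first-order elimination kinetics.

C₀ per dose = Dose / Vd = 1130 / 319 = 3.542 mg/L
Fraction remaining after one interval: r = e^(−kτ) = e^(−0.03230 × 32.4) = 0.3512
Before dose 3, 2 doses have been given (aged 1τ, 2τ).
C_trough = C₀ × (r + r²) = 3.542 × (0.3512 + 0.1233) = 1.681 mg/L

1.68 mg/L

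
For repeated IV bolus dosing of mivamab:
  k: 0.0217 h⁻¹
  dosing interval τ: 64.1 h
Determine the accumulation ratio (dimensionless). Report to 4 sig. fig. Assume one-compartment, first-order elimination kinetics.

1.331

e^(−kτ) = e^(−0.02170 × 64.1) = 0.2488
Accumulation ratio R = 1 / (1 − e^(−kτ)) = 1 / (1 − 0.2488) = 1.331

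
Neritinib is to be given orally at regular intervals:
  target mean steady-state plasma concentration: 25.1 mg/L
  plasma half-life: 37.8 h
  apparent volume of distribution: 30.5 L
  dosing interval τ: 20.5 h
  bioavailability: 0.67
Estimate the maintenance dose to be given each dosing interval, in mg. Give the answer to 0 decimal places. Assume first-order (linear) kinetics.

k = ln2 / t½ = 0.693147 / 37.8 = 0.01834 h⁻¹
CL = k × Vd = 0.01834 × 30.5 = 0.5594 L/h
At steady state, F × (Dose/τ) = Css × CL.
Dose = Css × CL × τ / F = 25.1 × 0.5594 × 20.5 / 0.67 = 429.6 mg

430 mg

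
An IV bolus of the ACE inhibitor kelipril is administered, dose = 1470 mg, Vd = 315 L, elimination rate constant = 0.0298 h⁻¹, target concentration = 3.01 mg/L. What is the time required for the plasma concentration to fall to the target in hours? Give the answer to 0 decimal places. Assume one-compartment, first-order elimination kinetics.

C₀ = Dose / Vd = 1470 / 315 = 4.667 mg/L
t = ln(C₀ / C) / k = ln(4.667 / 3.01) / 0.02980
  = ln(1.550) / 0.02980 = 0.4383 / 0.02980 = 14.71 h

15 h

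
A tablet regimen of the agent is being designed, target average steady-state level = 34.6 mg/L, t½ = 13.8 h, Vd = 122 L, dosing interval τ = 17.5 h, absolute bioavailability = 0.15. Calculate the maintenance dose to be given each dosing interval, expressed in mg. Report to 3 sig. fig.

k = ln2 / t½ = 0.693147 / 13.8 = 0.05023 h⁻¹
CL = k × Vd = 0.05023 × 122 = 6.128 L/h
At steady state, F × (Dose/τ) = Css × CL.
Dose = Css × CL × τ / F = 34.6 × 6.128 × 17.5 / 0.15 = 24740 mg

24700 mg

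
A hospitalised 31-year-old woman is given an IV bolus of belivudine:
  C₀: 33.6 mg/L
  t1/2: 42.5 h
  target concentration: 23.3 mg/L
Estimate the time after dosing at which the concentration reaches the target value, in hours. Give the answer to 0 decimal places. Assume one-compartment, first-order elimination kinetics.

22 h

k = ln2 / t½ = 0.693147 / 42.5 = 0.01631 h⁻¹
t = ln(C₀ / C) / k = ln(33.60 / 23.3) / 0.01631
  = ln(1.442) / 0.01631 = 0.3660 / 0.01631 = 22.44 h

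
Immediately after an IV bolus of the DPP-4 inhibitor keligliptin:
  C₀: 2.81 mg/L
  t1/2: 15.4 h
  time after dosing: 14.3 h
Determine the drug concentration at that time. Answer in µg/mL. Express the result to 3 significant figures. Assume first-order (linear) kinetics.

k = ln2 / t½ = 0.693147 / 15.4 = 0.04501 h⁻¹
C = C₀ · e^(−k·t) = 2.810 × e^(−0.04501 × 14.3)
  = 2.810 × 0.5254 = 1.476 mg/L
(1.476 mg/L = 1.476 µg/mL)

1.48 µg/mL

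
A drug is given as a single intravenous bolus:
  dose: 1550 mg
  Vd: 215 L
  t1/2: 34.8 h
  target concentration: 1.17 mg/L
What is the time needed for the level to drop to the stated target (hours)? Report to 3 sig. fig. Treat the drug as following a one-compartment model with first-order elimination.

91.3 h

C₀ = Dose / Vd = 1550 / 215 = 7.209 mg/L
k = ln2 / t½ = 0.693147 / 34.8 = 0.01992 h⁻¹
t = ln(C₀ / C) / k = ln(7.209 / 1.17) / 0.01992
  = ln(6.162) / 0.01992 = 1.818 / 0.01992 = 91.27 h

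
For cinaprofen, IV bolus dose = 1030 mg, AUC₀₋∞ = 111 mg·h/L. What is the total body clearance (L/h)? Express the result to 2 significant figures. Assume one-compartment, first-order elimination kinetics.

CL = Dose / AUC = 1030 / 111 = 9.279 L/h

9.3 L/h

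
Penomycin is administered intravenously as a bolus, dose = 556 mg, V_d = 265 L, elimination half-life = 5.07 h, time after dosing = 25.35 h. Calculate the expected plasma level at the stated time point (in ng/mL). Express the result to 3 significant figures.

C₀ = Dose / Vd = 556.0 / 265 = 2.098 mg/L
k = ln2 / t½ = 0.693147 / 5.07 = 0.1367 h⁻¹
t / t½ = 25.35 / 5.07 = 5 half-lives
C = C₀ × (1/2)^5 = 2.098 × 0.03125 = 0.06556 mg/L
Convert: 0.06556 mg/L × 1000 = 65.56 ng/mL

65.6 ng/mL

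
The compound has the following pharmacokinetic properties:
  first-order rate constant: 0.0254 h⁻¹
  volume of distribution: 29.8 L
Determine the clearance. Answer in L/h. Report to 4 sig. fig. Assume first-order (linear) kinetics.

0.7569 L/h

CL = k × Vd = 0.0254 × 29.8 = 0.7569 L/h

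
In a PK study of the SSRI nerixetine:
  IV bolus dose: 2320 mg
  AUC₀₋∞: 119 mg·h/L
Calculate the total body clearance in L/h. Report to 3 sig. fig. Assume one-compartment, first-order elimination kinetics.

CL = Dose / AUC = 2320 / 119 = 19.50 L/h

19.5 L/h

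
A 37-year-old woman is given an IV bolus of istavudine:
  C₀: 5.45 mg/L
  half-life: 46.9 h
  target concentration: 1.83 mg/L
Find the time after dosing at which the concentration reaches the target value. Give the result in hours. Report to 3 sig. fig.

73.8 h

k = ln2 / t½ = 0.693147 / 46.9 = 0.01478 h⁻¹
t = ln(C₀ / C) / k = ln(5.450 / 1.83) / 0.01478
  = ln(2.978) / 0.01478 = 1.091 / 0.01478 = 73.82 h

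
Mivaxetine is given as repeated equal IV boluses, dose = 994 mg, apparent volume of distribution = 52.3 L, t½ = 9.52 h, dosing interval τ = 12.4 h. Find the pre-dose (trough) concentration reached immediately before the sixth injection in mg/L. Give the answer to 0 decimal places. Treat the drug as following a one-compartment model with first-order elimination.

13 mg/L

C₀ per dose = Dose / Vd = 994 / 52.3 = 19.01 mg/L
k = ln2 / t½ = 0.693147 / 9.52 = 0.07281 h⁻¹
Fraction remaining after one interval: r = e^(−kτ) = e^(−0.07281 × 12.4) = 0.4054
Before dose 6, 5 doses have been given (aged 1τ, 2τ, 3τ, 4τ, 5τ).
C_trough = C₀ × (r + r² + … + r^5) = C₀ × r(1−r^5)/(1−r)
        = 19.01 × 0.4054 × (1 − 0.01095) / (1 − 0.4054) = 12.82 mg/L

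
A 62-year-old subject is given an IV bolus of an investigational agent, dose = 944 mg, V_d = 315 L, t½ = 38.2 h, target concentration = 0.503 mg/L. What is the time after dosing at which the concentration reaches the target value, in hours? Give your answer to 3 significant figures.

98.4 h

C₀ = Dose / Vd = 944.0 / 315 = 2.997 mg/L
k = ln2 / t½ = 0.693147 / 38.2 = 0.01815 h⁻¹
t = ln(C₀ / C) / k = ln(2.997 / 0.503) / 0.01815
  = ln(5.958) / 0.01815 = 1.785 / 0.01815 = 98.35 h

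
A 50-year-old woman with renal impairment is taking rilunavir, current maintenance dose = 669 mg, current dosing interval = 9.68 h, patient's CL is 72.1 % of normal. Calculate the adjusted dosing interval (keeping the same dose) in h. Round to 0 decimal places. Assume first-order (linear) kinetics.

13 h

To keep the same average steady-state level, dosing rate must scale with clearance.
CL ratio = 72.1 / 100 = 0.7210
New interval (same dose) = 9.68 / 0.7210 = 13.43 h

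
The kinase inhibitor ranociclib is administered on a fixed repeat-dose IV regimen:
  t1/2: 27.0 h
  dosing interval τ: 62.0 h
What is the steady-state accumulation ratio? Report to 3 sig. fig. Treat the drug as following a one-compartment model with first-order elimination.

1.26

k = ln2 / t½ = 0.693147 / 27.0 = 0.02567 h⁻¹
e^(−kτ) = e^(−0.02567 × 62.0) = 0.2036
Accumulation ratio R = 1 / (1 − e^(−kτ)) = 1 / (1 − 0.2036) = 1.256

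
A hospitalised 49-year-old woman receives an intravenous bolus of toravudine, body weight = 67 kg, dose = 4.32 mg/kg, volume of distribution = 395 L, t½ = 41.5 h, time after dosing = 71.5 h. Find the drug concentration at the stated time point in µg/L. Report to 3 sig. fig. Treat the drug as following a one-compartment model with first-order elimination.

Total dose = 4.32 × 67 = 289.4 mg
C₀ = Dose / Vd = 289.4 / 395 = 0.7327 mg/L
k = ln2 / t½ = 0.693147 / 41.5 = 0.01670 h⁻¹
C = C₀ · e^(−k·t) = 0.7327 × e^(−0.01670 × 71.5)
  = 0.7327 × 0.3030 = 0.2220 mg/L
Convert: 0.2220 mg/L × 1000 = 222.0 µg/L

222 µg/L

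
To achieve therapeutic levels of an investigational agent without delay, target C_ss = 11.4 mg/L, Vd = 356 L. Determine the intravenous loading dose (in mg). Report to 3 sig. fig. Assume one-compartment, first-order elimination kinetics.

LD = Css × Vd = 11.4 × 356 = 4058 mg

4060 mg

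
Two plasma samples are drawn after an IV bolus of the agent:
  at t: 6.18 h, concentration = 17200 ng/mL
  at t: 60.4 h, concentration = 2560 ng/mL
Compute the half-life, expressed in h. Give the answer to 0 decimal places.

20 h

k = ln(C₁/C₂) / (t₂ − t₁) = ln(17200/2560) / (60.4 − 6.18)
  = 1.905 / 54.22 = 0.03513 h⁻¹
t½ = ln2 / k = 0.693147 / 0.03513 = 19.73 h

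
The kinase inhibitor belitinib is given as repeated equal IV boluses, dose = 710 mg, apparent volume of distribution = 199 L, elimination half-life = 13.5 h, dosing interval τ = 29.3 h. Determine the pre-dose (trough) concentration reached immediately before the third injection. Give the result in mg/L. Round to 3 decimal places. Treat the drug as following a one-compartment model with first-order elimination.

0.969 mg/L

C₀ per dose = Dose / Vd = 710 / 199 = 3.568 mg/L
k = ln2 / t½ = 0.693147 / 13.5 = 0.05134 h⁻¹
Fraction remaining after one interval: r = e^(−kτ) = e^(−0.05134 × 29.3) = 0.2222
Before dose 3, 2 doses have been given (aged 1τ, 2τ).
C_trough = C₀ × (r + r²) = 3.568 × (0.2222 + 0.04937) = 0.9690 mg/L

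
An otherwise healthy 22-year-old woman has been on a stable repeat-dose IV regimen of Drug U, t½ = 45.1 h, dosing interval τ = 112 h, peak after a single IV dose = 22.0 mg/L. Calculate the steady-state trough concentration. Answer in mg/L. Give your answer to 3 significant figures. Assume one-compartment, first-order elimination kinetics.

4.79 mg/L

k = ln2 / t½ = 0.693147 / 45.1 = 0.01537 h⁻¹
e^(−kτ) = e^(−0.01537 × 112) = 0.1788
Accumulation ratio R = 1 / (1 − e^(−kτ)) = 1 / (1 − 0.1788) = 1.218
Steady-state trough = C₀ × R × e^(−kτ) = 22.0 × 1.218 × 0.1788 = 4.791 mg/L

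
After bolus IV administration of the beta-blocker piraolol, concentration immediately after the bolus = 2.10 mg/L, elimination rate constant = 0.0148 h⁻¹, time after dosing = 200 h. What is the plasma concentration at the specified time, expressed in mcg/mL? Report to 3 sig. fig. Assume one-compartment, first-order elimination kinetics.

C = C₀ · e^(−k·t) = 2.100 × e^(−0.01480 × 200)
  = 2.100 × 0.05182 = 0.1088 mg/L
(0.1088 mg/L = 0.1088 mcg/mL)

0.109 mcg/mL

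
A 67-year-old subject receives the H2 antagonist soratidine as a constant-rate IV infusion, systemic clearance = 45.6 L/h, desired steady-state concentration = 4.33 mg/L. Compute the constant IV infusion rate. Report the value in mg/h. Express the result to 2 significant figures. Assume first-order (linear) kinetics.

At steady state, infusion rate R₀ = Css × CL = 4.33 × 45.60 = 197.4 mg/h

200 mg/h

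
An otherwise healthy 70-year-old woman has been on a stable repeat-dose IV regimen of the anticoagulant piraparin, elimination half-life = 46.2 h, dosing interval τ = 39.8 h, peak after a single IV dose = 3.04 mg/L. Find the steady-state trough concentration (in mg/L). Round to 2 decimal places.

3.72 mg/L

k = ln2 / t½ = 0.693147 / 46.2 = 0.01500 h⁻¹
e^(−kτ) = e^(−0.01500 × 39.8) = 0.5505
Accumulation ratio R = 1 / (1 − e^(−kτ)) = 1 / (1 − 0.5505) = 2.225
Steady-state trough = C₀ × R × e^(−kτ) = 3.04 × 2.225 × 0.5505 = 3.724 mg/L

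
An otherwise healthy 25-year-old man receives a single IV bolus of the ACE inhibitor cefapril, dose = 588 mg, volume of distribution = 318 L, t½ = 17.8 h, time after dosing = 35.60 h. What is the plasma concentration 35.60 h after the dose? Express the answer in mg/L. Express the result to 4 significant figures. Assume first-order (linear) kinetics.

C₀ = Dose / Vd = 588.0 / 318 = 1.849 mg/L
k = ln2 / t½ = 0.693147 / 17.8 = 0.03894 h⁻¹
t / t½ = 35.60 / 17.8 = 2 half-lives
C = C₀ × (1/2)^2 = 1.849 × 0.2500 = 0.4623 mg/L

0.4623 mg/L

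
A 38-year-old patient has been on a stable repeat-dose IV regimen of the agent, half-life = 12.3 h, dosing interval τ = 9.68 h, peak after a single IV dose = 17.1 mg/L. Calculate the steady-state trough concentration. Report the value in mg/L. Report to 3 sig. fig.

23.6 mg/L

k = ln2 / t½ = 0.693147 / 12.3 = 0.05635 h⁻¹
e^(−kτ) = e^(−0.05635 × 9.68) = 0.5796
Accumulation ratio R = 1 / (1 − e^(−kτ)) = 1 / (1 − 0.5796) = 2.379
Steady-state trough = C₀ × R × e^(−kτ) = 17.1 × 2.379 × 0.5796 = 23.58 mg/L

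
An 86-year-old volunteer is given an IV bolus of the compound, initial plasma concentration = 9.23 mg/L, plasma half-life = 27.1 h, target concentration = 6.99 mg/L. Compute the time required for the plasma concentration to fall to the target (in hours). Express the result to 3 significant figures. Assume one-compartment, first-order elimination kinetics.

k = ln2 / t½ = 0.693147 / 27.1 = 0.02558 h⁻¹
t = ln(C₀ / C) / k = ln(9.230 / 6.99) / 0.02558
  = ln(1.320) / 0.02558 = 0.2776 / 0.02558 = 10.85 h

10.9 h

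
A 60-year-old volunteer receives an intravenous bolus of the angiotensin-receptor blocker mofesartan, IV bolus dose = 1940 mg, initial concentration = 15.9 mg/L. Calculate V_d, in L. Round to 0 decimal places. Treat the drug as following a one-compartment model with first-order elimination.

Vd = Dose / C₀ = 1940 / 15.9 = 122.0 L

122 L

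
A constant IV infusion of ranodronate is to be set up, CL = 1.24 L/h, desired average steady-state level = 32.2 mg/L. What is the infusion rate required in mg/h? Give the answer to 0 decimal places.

40 mg/h

At steady state, infusion rate R₀ = Css × CL = 32.2 × 1.240 = 39.93 mg/h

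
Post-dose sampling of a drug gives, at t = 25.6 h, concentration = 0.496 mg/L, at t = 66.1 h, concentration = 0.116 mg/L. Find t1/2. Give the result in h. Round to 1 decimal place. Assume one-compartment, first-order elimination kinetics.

19.3 h

k = ln(C₁/C₂) / (t₂ − t₁) = ln(0.496/0.116) / (66.1 − 25.6)
  = 1.453 / 40.50 = 0.03588 h⁻¹
t½ = ln2 / k = 0.693147 / 0.03588 = 19.32 h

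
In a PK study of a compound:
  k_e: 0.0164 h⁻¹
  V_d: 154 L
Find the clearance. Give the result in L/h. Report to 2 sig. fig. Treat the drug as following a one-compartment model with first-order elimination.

CL = k × Vd = 0.0164 × 154 = 2.526 L/h

2.5 L/h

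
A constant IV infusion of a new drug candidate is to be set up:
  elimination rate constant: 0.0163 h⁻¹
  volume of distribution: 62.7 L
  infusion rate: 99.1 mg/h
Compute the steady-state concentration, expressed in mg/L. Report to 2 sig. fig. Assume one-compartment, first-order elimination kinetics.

CL = k × Vd = 0.01630 × 62.7 = 1.022 L/h
At steady state Css = R₀ / CL = 99.1 / 1.022 = 96.97 mg/L

97 mg/L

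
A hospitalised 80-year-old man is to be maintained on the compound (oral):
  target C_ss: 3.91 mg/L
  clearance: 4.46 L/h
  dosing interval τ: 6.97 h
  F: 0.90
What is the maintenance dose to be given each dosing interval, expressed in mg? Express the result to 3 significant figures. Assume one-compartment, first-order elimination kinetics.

135 mg

At steady state, F × (Dose/τ) = Css × CL.
Dose = Css × CL × τ / F = 3.91 × 4.460 × 6.97 / 0.90 = 135.1 mg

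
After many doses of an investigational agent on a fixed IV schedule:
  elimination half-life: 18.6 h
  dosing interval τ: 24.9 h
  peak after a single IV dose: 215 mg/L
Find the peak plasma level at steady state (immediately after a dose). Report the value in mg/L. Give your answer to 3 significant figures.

k = ln2 / t½ = 0.693147 / 18.6 = 0.03727 h⁻¹
e^(−kτ) = e^(−0.03727 × 24.9) = 0.3953
Accumulation ratio R = 1 / (1 − e^(−kτ)) = 1 / (1 − 0.3953) = 1.654
Steady-state peak = C₀ × R = 215 × 1.654 = 355.6 mg/L

356 mg/L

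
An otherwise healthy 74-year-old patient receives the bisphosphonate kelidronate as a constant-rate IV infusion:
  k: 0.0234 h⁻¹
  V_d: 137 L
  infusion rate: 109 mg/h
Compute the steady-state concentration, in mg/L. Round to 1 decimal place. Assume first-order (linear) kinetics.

34.0 mg/L

CL = k × Vd = 0.02340 × 137 = 3.206 L/h
At steady state Css = R₀ / CL = 109 / 3.206 = 34.00 mg/L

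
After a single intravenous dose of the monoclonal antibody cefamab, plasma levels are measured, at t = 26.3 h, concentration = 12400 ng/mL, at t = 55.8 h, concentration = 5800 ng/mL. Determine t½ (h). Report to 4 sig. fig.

k = ln(C₁/C₂) / (t₂ − t₁) = ln(12400/5800) / (55.8 − 26.3)
  = 0.7598 / 29.50 = 0.02576 h⁻¹
t½ = ln2 / k = 0.693147 / 0.02576 = 26.91 h

26.91 h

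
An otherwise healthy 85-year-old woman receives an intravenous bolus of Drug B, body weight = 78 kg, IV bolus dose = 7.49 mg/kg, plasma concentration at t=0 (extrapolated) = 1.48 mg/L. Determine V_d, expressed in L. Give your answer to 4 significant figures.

Dose = 7.49 × 78 = 584.2 mg
Vd = Dose / C₀ = 584.2 / 1.48 = 394.7 L

394.7 L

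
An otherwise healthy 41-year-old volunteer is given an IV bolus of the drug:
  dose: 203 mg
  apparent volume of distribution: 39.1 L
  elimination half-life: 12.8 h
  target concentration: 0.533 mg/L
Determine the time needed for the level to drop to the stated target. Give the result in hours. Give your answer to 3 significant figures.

C₀ = Dose / Vd = 203.0 / 39.1 = 5.192 mg/L
k = ln2 / t½ = 0.693147 / 12.8 = 0.05415 h⁻¹
t = ln(C₀ / C) / k = ln(5.192 / 0.533) / 0.05415
  = ln(9.741) / 0.05415 = 2.276 / 0.05415 = 42.03 h

42.0 h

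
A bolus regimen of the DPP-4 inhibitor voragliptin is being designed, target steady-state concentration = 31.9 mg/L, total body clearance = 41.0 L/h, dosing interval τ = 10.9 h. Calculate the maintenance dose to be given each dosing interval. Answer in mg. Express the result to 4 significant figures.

At steady state, Dose/τ = Css × CL.
Dose = Css × CL × τ = 31.9 × 41.00 × 10.9 = 14260 mg

14260 mg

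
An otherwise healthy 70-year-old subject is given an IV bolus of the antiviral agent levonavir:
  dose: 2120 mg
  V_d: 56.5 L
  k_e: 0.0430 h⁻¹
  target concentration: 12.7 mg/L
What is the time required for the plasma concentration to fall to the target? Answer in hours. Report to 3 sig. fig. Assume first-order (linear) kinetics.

C₀ = Dose / Vd = 2120 / 56.5 = 37.52 mg/L
t = ln(C₀ / C) / k = ln(37.52 / 12.7) / 0.04300
  = ln(2.954) / 0.04300 = 1.083 / 0.04300 = 25.19 h

25.2 h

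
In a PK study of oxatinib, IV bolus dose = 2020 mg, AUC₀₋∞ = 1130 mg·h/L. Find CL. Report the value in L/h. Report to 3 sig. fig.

1.79 L/h

CL = Dose / AUC = 2020 / 1130 = 1.788 L/h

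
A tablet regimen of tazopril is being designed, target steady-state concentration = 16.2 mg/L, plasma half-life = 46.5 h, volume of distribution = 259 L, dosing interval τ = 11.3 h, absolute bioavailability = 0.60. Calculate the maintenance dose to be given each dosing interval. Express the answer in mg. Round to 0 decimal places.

k = ln2 / t½ = 0.693147 / 46.5 = 0.01491 h⁻¹
CL = k × Vd = 0.01491 × 259 = 3.862 L/h
At steady state, F × (Dose/τ) = Css × CL.
Dose = Css × CL × τ / F = 16.2 × 3.862 × 11.3 / 0.60 = 1178 mg

1178 mg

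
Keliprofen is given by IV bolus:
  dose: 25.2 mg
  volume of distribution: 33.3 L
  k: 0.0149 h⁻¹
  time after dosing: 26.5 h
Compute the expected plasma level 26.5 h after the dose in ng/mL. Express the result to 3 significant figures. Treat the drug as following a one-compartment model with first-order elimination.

C₀ = Dose / Vd = 25.20 / 33.3 = 0.7568 mg/L
C = C₀ · e^(−k·t) = 0.7568 × e^(−0.01490 × 26.5)
  = 0.7568 × 0.6738 = 0.5099 mg/L
Convert: 0.5099 mg/L × 1000 = 509.9 ng/mL

510 ng/mL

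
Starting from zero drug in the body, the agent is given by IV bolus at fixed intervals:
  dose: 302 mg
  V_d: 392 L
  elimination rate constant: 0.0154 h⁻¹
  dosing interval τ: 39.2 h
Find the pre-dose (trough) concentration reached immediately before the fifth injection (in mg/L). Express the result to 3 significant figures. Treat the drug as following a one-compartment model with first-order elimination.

0.846 mg/L

C₀ per dose = Dose / Vd = 302 / 392 = 0.7704 mg/L
Fraction remaining after one interval: r = e^(−kτ) = e^(−0.01540 × 39.2) = 0.5468
Before dose 5, 4 doses have been given (aged 1τ, 2τ, 3τ, 4τ).
C_trough = C₀ × (r + r² + … + r^4) = C₀ × r(1−r^4)/(1−r)
        = 0.7704 × 0.5468 × (1 − 0.08940) / (1 − 0.5468) = 0.8464 mg/L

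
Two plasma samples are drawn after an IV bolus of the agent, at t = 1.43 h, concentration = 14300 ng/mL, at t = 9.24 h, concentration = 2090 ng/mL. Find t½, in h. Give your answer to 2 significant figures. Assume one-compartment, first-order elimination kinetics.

2.8 h

k = ln(C₁/C₂) / (t₂ − t₁) = ln(14300/2090) / (9.24 − 1.43)
  = 1.923 / 7.810 = 0.2462 h⁻¹
t½ = ln2 / k = 0.693147 / 0.2462 = 2.815 h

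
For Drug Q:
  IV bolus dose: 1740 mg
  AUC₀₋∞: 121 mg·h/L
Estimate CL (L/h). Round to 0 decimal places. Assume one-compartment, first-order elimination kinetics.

14 L/h

CL = Dose / AUC = 1740 / 121 = 14.38 L/h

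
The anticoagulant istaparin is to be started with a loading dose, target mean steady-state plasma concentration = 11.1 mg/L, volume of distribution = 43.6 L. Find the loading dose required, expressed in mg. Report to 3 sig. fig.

LD = Css × Vd = 11.1 × 43.6 = 484.0 mg

484 mg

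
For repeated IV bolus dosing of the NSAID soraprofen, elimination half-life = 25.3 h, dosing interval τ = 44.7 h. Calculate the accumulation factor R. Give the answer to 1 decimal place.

k = ln2 / t½ = 0.693147 / 25.3 = 0.02740 h⁻¹
e^(−kτ) = e^(−0.02740 × 44.7) = 0.2938
Accumulation ratio R = 1 / (1 − e^(−kτ)) = 1 / (1 − 0.2938) = 1.416

1.4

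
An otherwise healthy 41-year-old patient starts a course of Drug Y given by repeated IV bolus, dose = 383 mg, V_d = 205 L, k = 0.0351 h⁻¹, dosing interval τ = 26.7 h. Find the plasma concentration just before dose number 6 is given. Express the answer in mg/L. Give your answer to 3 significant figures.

C₀ per dose = Dose / Vd = 383 / 205 = 1.868 mg/L
Fraction remaining after one interval: r = e^(−kτ) = e^(−0.03510 × 26.7) = 0.3917
Before dose 6, 5 doses have been given (aged 1τ, 2τ, 3τ, 4τ, 5τ).
C_trough = C₀ × (r + r² + … + r^5) = C₀ × r(1−r^5)/(1−r)
        = 1.868 × 0.3917 × (1 − 0.009221) / (1 − 0.3917) = 1.192 mg/L

1.19 mg/L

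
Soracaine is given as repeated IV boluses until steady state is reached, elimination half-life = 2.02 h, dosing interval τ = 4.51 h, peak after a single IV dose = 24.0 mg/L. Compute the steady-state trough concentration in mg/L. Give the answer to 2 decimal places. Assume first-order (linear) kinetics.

k = ln2 / t½ = 0.693147 / 2.02 = 0.3431 h⁻¹
e^(−kτ) = e^(−0.3431 × 4.51) = 0.2128
Accumulation ratio R = 1 / (1 − e^(−kτ)) = 1 / (1 − 0.2128) = 1.270
Steady-state trough = C₀ × R × e^(−kτ) = 24.0 × 1.270 × 0.2128 = 6.486 mg/L

6.49 mg/L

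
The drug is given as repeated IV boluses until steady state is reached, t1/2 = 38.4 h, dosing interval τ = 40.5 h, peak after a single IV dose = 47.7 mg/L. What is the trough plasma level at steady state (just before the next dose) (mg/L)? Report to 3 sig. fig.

44.3 mg/L

k = ln2 / t½ = 0.693147 / 38.4 = 0.01805 h⁻¹
e^(−kτ) = e^(−0.01805 × 40.5) = 0.4814
Accumulation ratio R = 1 / (1 − e^(−kτ)) = 1 / (1 − 0.4814) = 1.928
Steady-state trough = C₀ × R × e^(−kτ) = 47.7 × 1.928 × 0.4814 = 44.27 mg/L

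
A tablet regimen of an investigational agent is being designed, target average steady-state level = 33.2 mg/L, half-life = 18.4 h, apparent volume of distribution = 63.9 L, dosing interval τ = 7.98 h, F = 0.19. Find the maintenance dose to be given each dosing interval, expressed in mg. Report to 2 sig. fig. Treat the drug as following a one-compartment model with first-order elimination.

3400 mg

k = ln2 / t½ = 0.693147 / 18.4 = 0.03767 h⁻¹
CL = k × Vd = 0.03767 × 63.9 = 2.407 L/h
At steady state, F × (Dose/τ) = Css × CL.
Dose = Css × CL × τ / F = 33.2 × 2.407 × 7.98 / 0.19 = 3356 mg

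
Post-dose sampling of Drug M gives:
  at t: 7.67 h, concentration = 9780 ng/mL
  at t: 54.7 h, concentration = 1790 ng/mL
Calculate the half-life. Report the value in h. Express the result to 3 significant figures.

k = ln(C₁/C₂) / (t₂ − t₁) = ln(9780/1790) / (54.7 − 7.67)
  = 1.698 / 47.03 = 0.03610 h⁻¹
t½ = ln2 / k = 0.693147 / 0.03610 = 19.20 h

19.2 h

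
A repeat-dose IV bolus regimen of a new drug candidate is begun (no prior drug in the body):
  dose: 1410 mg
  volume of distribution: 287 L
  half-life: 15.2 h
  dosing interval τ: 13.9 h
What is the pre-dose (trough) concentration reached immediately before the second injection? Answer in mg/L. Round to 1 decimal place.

C₀ per dose = Dose / Vd = 1410 / 287 = 4.913 mg/L
k = ln2 / t½ = 0.693147 / 15.2 = 0.04560 h⁻¹
Fraction remaining after one interval: r = e^(−kτ) = e^(−0.04560 × 13.9) = 0.5306
Before dose 2, 1 dose has been given (aged 1τ).
C_trough = C₀ × r = 4.913 × 0.5306 = 2.607 mg/L

2.6 mg/L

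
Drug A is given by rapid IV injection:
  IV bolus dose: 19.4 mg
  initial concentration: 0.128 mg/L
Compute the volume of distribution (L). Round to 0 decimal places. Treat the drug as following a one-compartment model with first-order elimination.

Vd = Dose / C₀ = 19.40 / 0.128 = 151.6 L

152 L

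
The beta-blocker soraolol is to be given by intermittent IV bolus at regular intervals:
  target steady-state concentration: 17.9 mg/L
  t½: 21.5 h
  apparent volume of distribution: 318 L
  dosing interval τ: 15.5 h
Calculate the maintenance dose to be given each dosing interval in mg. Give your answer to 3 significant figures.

k = ln2 / t½ = 0.693147 / 21.5 = 0.03224 h⁻¹
CL = k × Vd = 0.03224 × 318 = 10.25 L/h
At steady state, Dose/τ = Css × CL.
Dose = Css × CL × τ = 17.9 × 10.25 × 15.5 = 2844 mg

2840 mg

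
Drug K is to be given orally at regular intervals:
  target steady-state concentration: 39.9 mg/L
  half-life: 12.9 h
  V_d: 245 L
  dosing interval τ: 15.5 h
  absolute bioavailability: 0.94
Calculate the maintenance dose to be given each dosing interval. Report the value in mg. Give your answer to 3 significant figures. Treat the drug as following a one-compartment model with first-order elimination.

8660 mg

k = ln2 / t½ = 0.693147 / 12.9 = 0.05373 h⁻¹
CL = k × Vd = 0.05373 × 245 = 13.16 L/h
At steady state, F × (Dose/τ) = Css × CL.
Dose = Css × CL × τ / F = 39.9 × 13.16 × 15.5 / 0.94 = 8658 mg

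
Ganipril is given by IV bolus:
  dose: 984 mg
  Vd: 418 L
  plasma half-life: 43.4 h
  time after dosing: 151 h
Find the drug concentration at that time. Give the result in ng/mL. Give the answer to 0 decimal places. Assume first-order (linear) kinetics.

211 ng/mL

C₀ = Dose / Vd = 984.0 / 418 = 2.354 mg/L
k = ln2 / t½ = 0.693147 / 43.4 = 0.01597 h⁻¹
C = C₀ · e^(−k·t) = 2.354 × e^(−0.01597 × 151)
  = 2.354 × 0.08968 = 0.2111 mg/L
Convert: 0.2111 mg/L × 1000 = 211.1 ng/mL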